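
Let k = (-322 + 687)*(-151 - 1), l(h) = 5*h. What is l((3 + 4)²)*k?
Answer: -13592600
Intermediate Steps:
k = -55480 (k = 365*(-152) = -55480)
l((3 + 4)²)*k = (5*(3 + 4)²)*(-55480) = (5*7²)*(-55480) = (5*49)*(-55480) = 245*(-55480) = -13592600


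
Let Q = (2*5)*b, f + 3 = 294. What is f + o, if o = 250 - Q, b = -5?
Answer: 591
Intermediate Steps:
f = 291 (f = -3 + 294 = 291)
Q = -50 (Q = (2*5)*(-5) = 10*(-5) = -50)
o = 300 (o = 250 - 1*(-50) = 250 + 50 = 300)
f + o = 291 + 300 = 591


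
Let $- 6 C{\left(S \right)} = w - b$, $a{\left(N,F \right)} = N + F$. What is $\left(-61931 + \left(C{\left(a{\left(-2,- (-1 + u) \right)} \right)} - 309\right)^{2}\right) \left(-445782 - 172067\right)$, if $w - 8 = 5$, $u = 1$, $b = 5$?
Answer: $- \frac{191151359318}{9} \approx -2.1239 \cdot 10^{10}$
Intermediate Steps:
$a{\left(N,F \right)} = F + N$
$w = 13$ ($w = 8 + 5 = 13$)
$C{\left(S \right)} = - \frac{4}{3}$ ($C{\left(S \right)} = - \frac{13 - 5}{6} = \left(- \frac{1}{6}\right) 8 = - \frac{4}{3}$)
$\left(-61931 + \left(C{\left(a{\left(-2,- (-1 + u) \right)} \right)} - 309\right)^{2}\right) \left(-445782 - 172067\right) = \left(-61931 + \left(- \frac{4}{3} - 309\right)^{2}\right) \left(-445782 - 172067\right) = \left(-61931 + \left(- \frac{931}{3}\right)^{2}\right) \left(-617849\right) = \left(-61931 + \frac{866761}{9}\right) \left(-617849\right) = \frac{309382}{9} \left(-617849\right) = - \frac{191151359318}{9}$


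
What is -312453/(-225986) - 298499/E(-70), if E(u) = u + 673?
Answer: -67268185855/136269558 ≈ -493.64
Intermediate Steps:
E(u) = 673 + u
-312453/(-225986) - 298499/E(-70) = -312453/(-225986) - 298499/(673 - 70) = -312453*(-1/225986) - 298499/603 = 312453/225986 - 298499*1/603 = 312453/225986 - 298499/603 = -67268185855/136269558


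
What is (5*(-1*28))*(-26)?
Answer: 3640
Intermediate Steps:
(5*(-1*28))*(-26) = (5*(-28))*(-26) = -140*(-26) = 3640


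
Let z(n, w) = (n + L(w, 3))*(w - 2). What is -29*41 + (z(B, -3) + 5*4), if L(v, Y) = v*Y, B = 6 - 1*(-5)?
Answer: -1179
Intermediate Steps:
B = 11 (B = 6 + 5 = 11)
L(v, Y) = Y*v
z(n, w) = (-2 + w)*(n + 3*w) (z(n, w) = (n + 3*w)*(w - 2) = (n + 3*w)*(-2 + w) = (-2 + w)*(n + 3*w))
-29*41 + (z(B, -3) + 5*4) = -29*41 + ((-6*(-3) - 2*11 + 3*(-3)² + 11*(-3)) + 5*4) = -1189 + ((18 - 22 + 3*9 - 33) + 20) = -1189 + ((18 - 22 + 27 - 33) + 20) = -1189 + (-10 + 20) = -1189 + 10 = -1179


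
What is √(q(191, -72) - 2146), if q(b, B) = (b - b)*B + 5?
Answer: I*√2141 ≈ 46.271*I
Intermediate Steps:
q(b, B) = 5 (q(b, B) = 0*B + 5 = 0 + 5 = 5)
√(q(191, -72) - 2146) = √(5 - 2146) = √(-2141) = I*√2141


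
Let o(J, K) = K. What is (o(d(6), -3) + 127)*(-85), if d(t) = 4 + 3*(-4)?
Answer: -10540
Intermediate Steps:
d(t) = -8 (d(t) = 4 - 12 = -8)
(o(d(6), -3) + 127)*(-85) = (-3 + 127)*(-85) = 124*(-85) = -10540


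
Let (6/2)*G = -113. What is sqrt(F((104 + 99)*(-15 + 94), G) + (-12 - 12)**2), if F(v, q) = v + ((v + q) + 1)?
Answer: 4*sqrt(18345)/3 ≈ 180.59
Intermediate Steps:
G = -113/3 (G = (1/3)*(-113) = -113/3 ≈ -37.667)
F(v, q) = 1 + q + 2*v (F(v, q) = v + ((q + v) + 1) = v + (1 + q + v) = 1 + q + 2*v)
sqrt(F((104 + 99)*(-15 + 94), G) + (-12 - 12)**2) = sqrt((1 - 113/3 + 2*((104 + 99)*(-15 + 94))) + (-12 - 12)**2) = sqrt((1 - 113/3 + 2*(203*79)) + (-24)**2) = sqrt((1 - 113/3 + 2*16037) + 576) = sqrt((1 - 113/3 + 32074) + 576) = sqrt(96112/3 + 576) = sqrt(97840/3) = 4*sqrt(18345)/3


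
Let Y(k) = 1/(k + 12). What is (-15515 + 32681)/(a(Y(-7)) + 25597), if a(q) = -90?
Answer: 17166/25507 ≈ 0.67299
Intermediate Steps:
Y(k) = 1/(12 + k)
(-15515 + 32681)/(a(Y(-7)) + 25597) = (-15515 + 32681)/(-90 + 25597) = 17166/25507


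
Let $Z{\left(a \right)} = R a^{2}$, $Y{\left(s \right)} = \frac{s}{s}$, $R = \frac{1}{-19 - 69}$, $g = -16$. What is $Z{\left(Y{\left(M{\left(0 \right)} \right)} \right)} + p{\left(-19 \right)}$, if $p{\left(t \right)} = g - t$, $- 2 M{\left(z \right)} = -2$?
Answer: $\frac{263}{88} \approx 2.9886$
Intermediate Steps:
$M{\left(z \right)} = 1$ ($M{\left(z \right)} = \left(- \frac{1}{2}\right) \left(-2\right) = 1$)
$R = - \frac{1}{88}$ ($R = \frac{1}{-88} = - \frac{1}{88} \approx -0.011364$)
$p{\left(t \right)} = -16 - t$
$Y{\left(s \right)} = 1$
$Z{\left(a \right)} = - \frac{a^{2}}{88}$
$Z{\left(Y{\left(M{\left(0 \right)} \right)} \right)} + p{\left(-19 \right)} = - \frac{1^{2}}{88} - -3 = \left(- \frac{1}{88}\right) 1 + \left(-16 + 19\right) = - \frac{1}{88} + 3 = \frac{263}{88}$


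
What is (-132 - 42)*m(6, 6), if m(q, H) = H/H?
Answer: -174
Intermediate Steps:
m(q, H) = 1
(-132 - 42)*m(6, 6) = (-132 - 42)*1 = -174*1 = -174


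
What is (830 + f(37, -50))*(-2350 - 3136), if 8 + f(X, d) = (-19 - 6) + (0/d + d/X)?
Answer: -161502354/37 ≈ -4.3649e+6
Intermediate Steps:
f(X, d) = -33 + d/X (f(X, d) = -8 + ((-19 - 6) + (0/d + d/X)) = -8 + (-25 + (0 + d/X)) = -8 + (-25 + d/X) = -33 + d/X)
(830 + f(37, -50))*(-2350 - 3136) = (830 + (-33 - 50/37))*(-2350 - 3136) = (830 + (-33 - 50*1/37))*(-5486) = (830 + (-33 - 50/37))*(-5486) = (830 - 1271/37)*(-5486) = (29439/37)*(-5486) = -161502354/37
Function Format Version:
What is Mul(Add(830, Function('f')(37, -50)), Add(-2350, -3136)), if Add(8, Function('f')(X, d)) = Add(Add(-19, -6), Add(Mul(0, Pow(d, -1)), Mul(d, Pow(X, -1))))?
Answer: Rational(-161502354, 37) ≈ -4.3649e+6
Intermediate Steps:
Function('f')(X, d) = Add(-33, Mul(d, Pow(X, -1))) (Function('f')(X, d) = Add(-8, Add(Add(-19, -6), Add(Mul(0, Pow(d, -1)), Mul(d, Pow(X, -1))))) = Add(-8, Add(-25, Add(0, Mul(d, Pow(X, -1))))) = Add(-8, Add(-25, Mul(d, Pow(X, -1)))) = Add(-33, Mul(d, Pow(X, -1))))
Mul(Add(830, Function('f')(37, -50)), Add(-2350, -3136)) = Mul(Add(830, Add(-33, Mul(-50, Pow(37, -1)))), Add(-2350, -3136)) = Mul(Add(830, Add(-33, Mul(-50, Rational(1, 37)))), -5486) = Mul(Add(830, Add(-33, Rational(-50, 37))), -5486) = Mul(Add(830, Rational(-1271, 37)), -5486) = Mul(Rational(29439, 37), -5486) = Rational(-161502354, 37)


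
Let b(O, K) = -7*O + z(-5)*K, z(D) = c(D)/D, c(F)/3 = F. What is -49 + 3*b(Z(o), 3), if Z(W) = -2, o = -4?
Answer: 20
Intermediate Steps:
c(F) = 3*F
z(D) = 3 (z(D) = (3*D)/D = 3)
b(O, K) = -7*O + 3*K
-49 + 3*b(Z(o), 3) = -49 + 3*(-7*(-2) + 3*3) = -49 + 3*(14 + 9) = -49 + 3*23 = -49 + 69 = 20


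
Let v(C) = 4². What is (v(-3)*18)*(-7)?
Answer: -2016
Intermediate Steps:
v(C) = 16
(v(-3)*18)*(-7) = (16*18)*(-7) = 288*(-7) = -2016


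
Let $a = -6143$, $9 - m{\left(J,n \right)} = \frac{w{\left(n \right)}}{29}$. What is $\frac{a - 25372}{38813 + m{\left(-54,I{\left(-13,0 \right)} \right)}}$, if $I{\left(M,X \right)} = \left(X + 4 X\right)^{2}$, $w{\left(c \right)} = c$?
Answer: $- \frac{31515}{38822} \approx -0.81178$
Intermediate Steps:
$I{\left(M,X \right)} = 25 X^{2}$ ($I{\left(M,X \right)} = \left(5 X\right)^{2} = 25 X^{2}$)
$m{\left(J,n \right)} = 9 - \frac{n}{29}$
$\frac{a - 25372}{38813 + m{\left(-54,I{\left(-13,0 \right)} \right)}} = \frac{-6143 - 25372}{38813 + \left(9 - \frac{25 \cdot 0^{2}}{29}\right)} = - \frac{31515}{38813 + \left(9 - \frac{25 \cdot 0}{29}\right)} = - \frac{31515}{38813 + \left(9 - 0\right)} = - \frac{31515}{38813 + \left(9 + 0\right)} = - \frac{31515}{38813 + 9} = - \frac{31515}{38822}$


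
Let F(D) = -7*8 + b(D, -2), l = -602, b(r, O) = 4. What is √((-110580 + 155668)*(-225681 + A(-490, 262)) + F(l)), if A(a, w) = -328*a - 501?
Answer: 2*I*√737887677 ≈ 54328.0*I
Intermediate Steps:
A(a, w) = -501 - 328*a
F(D) = -52 (F(D) = -7*8 + 4 = -56 + 4 = -52)
√((-110580 + 155668)*(-225681 + A(-490, 262)) + F(l)) = √((-110580 + 155668)*(-225681 + (-501 - 328*(-490))) - 52) = √(45088*(-225681 + (-501 + 160720)) - 52) = √(45088*(-225681 + 160219) - 52) = √(45088*(-65462) - 52) = √(-2951550656 - 52) = √(-2951550708) = 2*I*√737887677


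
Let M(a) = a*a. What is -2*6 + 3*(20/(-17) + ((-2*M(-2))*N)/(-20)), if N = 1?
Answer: -1218/85 ≈ -14.329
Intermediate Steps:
M(a) = a²
-2*6 + 3*(20/(-17) + ((-2*M(-2))*N)/(-20)) = -2*6 + 3*(20/(-17) + (-2*(-2)²*1)/(-20)) = -12 + 3*(20*(-1/17) + (-2*4*1)*(-1/20)) = -12 + 3*(-20/17 - 8*1*(-1/20)) = -12 + 3*(-20/17 - 8*(-1/20)) = -12 + 3*(-20/17 + ⅖) = -12 + 3*(-66/85) = -12 - 198/85 = -1218/85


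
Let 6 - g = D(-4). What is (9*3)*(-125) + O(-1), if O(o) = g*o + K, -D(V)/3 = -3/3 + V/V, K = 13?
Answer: -3368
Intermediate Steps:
D(V) = 0 (D(V) = -3*(-3/3 + V/V) = -3*(-3*⅓ + 1) = -3*(-1 + 1) = -3*0 = 0)
g = 6 (g = 6 - 1*0 = 6 + 0 = 6)
O(o) = 13 + 6*o (O(o) = 6*o + 13 = 13 + 6*o)
(9*3)*(-125) + O(-1) = (9*3)*(-125) + (13 + 6*(-1)) = 27*(-125) + (13 - 6) = -3375 + 7 = -3368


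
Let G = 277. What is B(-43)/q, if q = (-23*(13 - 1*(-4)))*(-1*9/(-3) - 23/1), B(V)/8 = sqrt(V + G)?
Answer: 6*sqrt(26)/1955 ≈ 0.015649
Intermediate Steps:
B(V) = 8*sqrt(277 + V) (B(V) = 8*sqrt(V + 277) = 8*sqrt(277 + V))
q = 7820 (q = (-23*(13 + 4))*(-9*(-1/3) - 23*1) = (-23*17)*(3 - 23) = -391*(-20) = 7820)
B(-43)/q = (8*sqrt(277 - 43))/7820 = (8*sqrt(234))*(1/7820) = (8*(3*sqrt(26)))*(1/7820) = (24*sqrt(26))*(1/7820) = 6*sqrt(26)/1955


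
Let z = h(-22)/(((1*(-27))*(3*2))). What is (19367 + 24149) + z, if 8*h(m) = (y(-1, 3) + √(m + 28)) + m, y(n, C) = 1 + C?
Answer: 3133153/72 - √6/1296 ≈ 43516.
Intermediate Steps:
h(m) = ½ + m/8 + √(28 + m)/8 (h(m) = (((1 + 3) + √(m + 28)) + m)/8 = ((4 + √(28 + m)) + m)/8 = (4 + m + √(28 + m))/8 = ½ + m/8 + √(28 + m)/8)
z = 1/72 - √6/1296 (z = (½ + (⅛)*(-22) + √(28 - 22)/8)/(((1*(-27))*(3*2))) = (½ - 11/4 + √6/8)/((-27*6)) = (-9/4 + √6/8)/(-162) = (-9/4 + √6/8)*(-1/162) = 1/72 - √6/1296 ≈ 0.011999)
(19367 + 24149) + z = (19367 + 24149) + (1/72 - √6/1296) = 43516 + (1/72 - √6/1296) = 3133153/72 - √6/1296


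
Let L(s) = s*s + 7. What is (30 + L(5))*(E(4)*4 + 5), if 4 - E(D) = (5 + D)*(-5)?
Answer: 12462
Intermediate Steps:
E(D) = 29 + 5*D (E(D) = 4 - (5 + D)*(-5) = 4 - (-25 - 5*D) = 4 + (25 + 5*D) = 29 + 5*D)
L(s) = 7 + s**2 (L(s) = s**2 + 7 = 7 + s**2)
(30 + L(5))*(E(4)*4 + 5) = (30 + (7 + 5**2))*((29 + 5*4)*4 + 5) = (30 + (7 + 25))*((29 + 20)*4 + 5) = (30 + 32)*(49*4 + 5) = 62*(196 + 5) = 62*201 = 12462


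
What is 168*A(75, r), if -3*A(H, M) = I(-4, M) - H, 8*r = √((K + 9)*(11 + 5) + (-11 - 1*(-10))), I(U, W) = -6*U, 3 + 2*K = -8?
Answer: 2856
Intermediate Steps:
K = -11/2 (K = -3/2 + (½)*(-8) = -3/2 - 4 = -11/2 ≈ -5.5000)
r = √55/8 (r = √((-11/2 + 9)*(11 + 5) + (-11 - 1*(-10)))/8 = √((7/2)*16 + (-11 + 10))/8 = √(56 - 1)/8 = √55/8 ≈ 0.92702)
A(H, M) = -8 + H/3 (A(H, M) = -(-6*(-4) - H)/3 = -(24 - H)/3 = -8 + H/3)
168*A(75, r) = 168*(-8 + (⅓)*75) = 168*(-8 + 25) = 168*17 = 2856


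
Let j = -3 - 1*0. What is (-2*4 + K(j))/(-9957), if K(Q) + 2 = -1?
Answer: 11/9957 ≈ 0.0011047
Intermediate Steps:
j = -3 (j = -3 + 0 = -3)
K(Q) = -3 (K(Q) = -2 - 1 = -3)
(-2*4 + K(j))/(-9957) = (-2*4 - 3)/(-9957) = (-8 - 3)*(-1/9957) = -11*(-1/9957) = 11/9957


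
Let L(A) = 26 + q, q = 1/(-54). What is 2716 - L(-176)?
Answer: 145261/54 ≈ 2690.0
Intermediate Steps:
q = -1/54 ≈ -0.018519
L(A) = 1403/54 (L(A) = 26 - 1/54 = 1403/54)
2716 - L(-176) = 2716 - 1*1403/54 = 2716 - 1403/54 = 145261/54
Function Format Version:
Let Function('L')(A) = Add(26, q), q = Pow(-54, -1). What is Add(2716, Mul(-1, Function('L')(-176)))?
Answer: Rational(145261, 54) ≈ 2690.0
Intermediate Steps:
q = Rational(-1, 54) ≈ -0.018519
Function('L')(A) = Rational(1403, 54) (Function('L')(A) = Add(26, Rational(-1, 54)) = Rational(1403, 54))
Add(2716, Mul(-1, Function('L')(-176))) = Add(2716, Mul(-1, Rational(1403, 54))) = Add(2716, Rational(-1403, 54)) = Rational(145261, 54)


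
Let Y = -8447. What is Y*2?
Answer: -16894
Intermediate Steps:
Y*2 = -8447*2 = -16894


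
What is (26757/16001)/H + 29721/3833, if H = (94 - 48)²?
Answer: 1006399625217/129778158628 ≈ 7.7548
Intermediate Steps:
H = 2116 (H = 46² = 2116)
(26757/16001)/H + 29721/3833 = (26757/16001)/2116 + 29721/3833 = (26757*(1/16001))*(1/2116) + 29721*(1/3833) = (26757/16001)*(1/2116) + 29721/3833 = 26757/33858116 + 29721/3833 = 1006399625217/129778158628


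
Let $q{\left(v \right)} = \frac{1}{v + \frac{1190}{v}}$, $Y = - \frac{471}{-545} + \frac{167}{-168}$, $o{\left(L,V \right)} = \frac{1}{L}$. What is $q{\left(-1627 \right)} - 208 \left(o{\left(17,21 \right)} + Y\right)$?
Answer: $\frac{2536537399777}{171756728745} \approx 14.768$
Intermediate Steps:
$Y = - \frac{11887}{91560}$ ($Y = \left(-471\right) \left(- \frac{1}{545}\right) + 167 \left(- \frac{1}{168}\right) = \frac{471}{545} - \frac{167}{168} = - \frac{11887}{91560} \approx -0.12983$)
$q{\left(-1627 \right)} - 208 \left(o{\left(17,21 \right)} + Y\right) = - \frac{1627}{1190 + \left(-1627\right)^{2}} - 208 \left(\frac{1}{17} - \frac{11887}{91560}\right) = - \frac{1627}{1190 + 2647129} - 208 \left(\frac{1}{17} - \frac{11887}{91560}\right) = - \frac{1627}{2648319} - 208 \left(- \frac{110519}{1556520}\right) = \left(-1627\right) \frac{1}{2648319} - - \frac{2873494}{194565} = - \frac{1627}{2648319} + \frac{2873494}{194565} = \frac{2536537399777}{171756728745}$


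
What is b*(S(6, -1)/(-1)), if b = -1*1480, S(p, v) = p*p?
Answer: 53280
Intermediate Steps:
S(p, v) = p**2
b = -1480
b*(S(6, -1)/(-1)) = -1480*6**2/(-1) = -53280*(-1) = -1480*(-36) = 53280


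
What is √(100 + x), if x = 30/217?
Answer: √4715410/217 ≈ 10.007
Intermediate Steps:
x = 30/217 (x = 30*(1/217) = 30/217 ≈ 0.13825)
√(100 + x) = √(100 + 30/217) = √(21730/217) = √4715410/217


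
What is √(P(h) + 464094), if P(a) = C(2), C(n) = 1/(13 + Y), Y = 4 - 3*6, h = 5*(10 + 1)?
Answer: √464093 ≈ 681.24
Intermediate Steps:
h = 55 (h = 5*11 = 55)
Y = -14 (Y = 4 - 18 = -14)
C(n) = -1 (C(n) = 1/(13 - 14) = 1/(-1) = -1)
P(a) = -1
√(P(h) + 464094) = √(-1 + 464094) = √464093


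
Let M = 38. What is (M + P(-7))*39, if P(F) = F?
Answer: 1209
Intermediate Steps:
(M + P(-7))*39 = (38 - 7)*39 = 31*39 = 1209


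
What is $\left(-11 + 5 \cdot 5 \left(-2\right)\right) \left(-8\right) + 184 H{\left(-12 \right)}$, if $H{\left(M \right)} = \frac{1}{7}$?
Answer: $\frac{3600}{7} \approx 514.29$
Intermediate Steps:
$H{\left(M \right)} = \frac{1}{7}$
$\left(-11 + 5 \cdot 5 \left(-2\right)\right) \left(-8\right) + 184 H{\left(-12 \right)} = \left(-11 + 5 \cdot 5 \left(-2\right)\right) \left(-8\right) + 184 \cdot \frac{1}{7} = \left(-11 + 25 \left(-2\right)\right) \left(-8\right) + \frac{184}{7} = \left(-11 - 50\right) \left(-8\right) + \frac{184}{7} = \left(-61\right) \left(-8\right) + \frac{184}{7} = 488 + \frac{184}{7} = \frac{3600}{7}$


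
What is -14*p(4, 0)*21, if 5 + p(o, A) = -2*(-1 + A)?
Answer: 882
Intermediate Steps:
p(o, A) = -3 - 2*A (p(o, A) = -5 - 2*(-1 + A) = -5 + (2 - 2*A) = -3 - 2*A)
-14*p(4, 0)*21 = -14*(-3 - 2*0)*21 = -14*(-3 + 0)*21 = -14*(-3)*21 = 42*21 = 882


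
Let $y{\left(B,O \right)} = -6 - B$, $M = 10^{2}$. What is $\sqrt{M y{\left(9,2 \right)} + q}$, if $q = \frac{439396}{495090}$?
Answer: $\frac{i \sqrt{10207045044010}}{82515} \approx 38.718 i$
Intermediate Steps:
$M = 100$
$q = \frac{219698}{247545}$ ($q = 439396 \cdot \frac{1}{495090} = \frac{219698}{247545} \approx 0.88751$)
$\sqrt{M y{\left(9,2 \right)} + q} = \sqrt{100 \left(-6 - 9\right) + \frac{219698}{247545}} = \sqrt{100 \left(-15\right) + \frac{219698}{247545}} = \sqrt{-1500 + \frac{219698}{247545}} = \sqrt{- \frac{371097802}{247545}} = \frac{i \sqrt{10207045044010}}{82515}$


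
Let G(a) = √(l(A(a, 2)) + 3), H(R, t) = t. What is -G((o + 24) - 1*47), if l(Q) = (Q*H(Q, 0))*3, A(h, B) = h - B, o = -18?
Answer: -√3 ≈ -1.7320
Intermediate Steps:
l(Q) = 0 (l(Q) = (Q*0)*3 = 0*3 = 0)
G(a) = √3 (G(a) = √(0 + 3) = √3)
-G((o + 24) - 1*47) = -√3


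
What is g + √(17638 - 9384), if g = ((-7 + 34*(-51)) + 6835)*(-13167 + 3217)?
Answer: -50685300 + √8254 ≈ -5.0685e+7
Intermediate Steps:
g = -50685300 (g = ((-7 - 1734) + 6835)*(-9950) = (-1741 + 6835)*(-9950) = 5094*(-9950) = -50685300)
g + √(17638 - 9384) = -50685300 + √(17638 - 9384) = -50685300 + √8254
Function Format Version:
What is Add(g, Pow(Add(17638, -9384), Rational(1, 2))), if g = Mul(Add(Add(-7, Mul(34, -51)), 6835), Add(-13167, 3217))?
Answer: Add(-50685300, Pow(8254, Rational(1, 2))) ≈ -5.0685e+7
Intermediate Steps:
g = -50685300 (g = Mul(Add(Add(-7, -1734), 6835), -9950) = Mul(Add(-1741, 6835), -9950) = Mul(5094, -9950) = -50685300)
Add(g, Pow(Add(17638, -9384), Rational(1, 2))) = Add(-50685300, Pow(Add(17638, -9384), Rational(1, 2))) = Add(-50685300, Pow(8254, Rational(1, 2)))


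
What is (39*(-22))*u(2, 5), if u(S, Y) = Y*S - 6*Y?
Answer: 17160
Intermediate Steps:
u(S, Y) = -6*Y + S*Y (u(S, Y) = S*Y - 6*Y = -6*Y + S*Y)
(39*(-22))*u(2, 5) = (39*(-22))*(5*(-6 + 2)) = -4290*(-4) = -858*(-20) = 17160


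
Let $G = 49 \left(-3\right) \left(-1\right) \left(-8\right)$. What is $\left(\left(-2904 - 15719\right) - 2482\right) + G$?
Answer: $-22281$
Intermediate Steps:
$G = -1176$ ($G = 49 \cdot 3 \left(-8\right) = 49 \left(-24\right) = -1176$)
$\left(\left(-2904 - 15719\right) - 2482\right) + G = \left(\left(-2904 - 15719\right) - 2482\right) - 1176 = \left(-18623 - 2482\right) - 1176 = -21105 - 1176 = -22281$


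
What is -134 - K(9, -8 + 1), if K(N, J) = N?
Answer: -143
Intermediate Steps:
-134 - K(9, -8 + 1) = -134 - 1*9 = -134 - 9 = -143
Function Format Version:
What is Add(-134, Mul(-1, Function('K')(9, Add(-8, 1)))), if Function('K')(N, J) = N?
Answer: -143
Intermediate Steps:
Add(-134, Mul(-1, Function('K')(9, Add(-8, 1)))) = Add(-134, Mul(-1, 9)) = Add(-134, -9) = -143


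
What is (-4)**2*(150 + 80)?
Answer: 3680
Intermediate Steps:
(-4)**2*(150 + 80) = 16*230 = 3680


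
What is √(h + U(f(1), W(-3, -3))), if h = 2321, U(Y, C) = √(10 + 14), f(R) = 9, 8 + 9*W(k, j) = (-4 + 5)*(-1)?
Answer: √(2321 + 2*√6) ≈ 48.228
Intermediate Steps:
W(k, j) = -1 (W(k, j) = -8/9 + ((-4 + 5)*(-1))/9 = -8/9 + (1*(-1))/9 = -8/9 + (⅑)*(-1) = -8/9 - ⅑ = -1)
U(Y, C) = 2*√6 (U(Y, C) = √24 = 2*√6)
√(h + U(f(1), W(-3, -3))) = √(2321 + 2*√6)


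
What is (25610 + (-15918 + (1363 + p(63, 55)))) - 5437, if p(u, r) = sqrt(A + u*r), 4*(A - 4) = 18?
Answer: 5618 + sqrt(13894)/2 ≈ 5676.9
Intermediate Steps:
A = 17/2 (A = 4 + (1/4)*18 = 4 + 9/2 = 17/2 ≈ 8.5000)
p(u, r) = sqrt(17/2 + r*u) (p(u, r) = sqrt(17/2 + u*r) = sqrt(17/2 + r*u))
(25610 + (-15918 + (1363 + p(63, 55)))) - 5437 = (25610 + (-15918 + (1363 + sqrt(34 + 4*55*63)/2))) - 5437 = (25610 + (-15918 + (1363 + sqrt(34 + 13860)/2))) - 5437 = (25610 + (-15918 + (1363 + sqrt(13894)/2))) - 5437 = (25610 + (-14555 + sqrt(13894)/2)) - 5437 = (11055 + sqrt(13894)/2) - 5437 = 5618 + sqrt(13894)/2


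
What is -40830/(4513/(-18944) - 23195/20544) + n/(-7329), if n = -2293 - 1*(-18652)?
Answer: 86646108349933/2901723157 ≈ 29860.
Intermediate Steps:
n = 16359 (n = -2293 + 18652 = 16359)
-40830/(4513/(-18944) - 23195/20544) + n/(-7329) = -40830/(4513/(-18944) - 23195/20544) + 16359/(-7329) = -40830/(4513*(-1/18944) - 23195*1/20544) + 16359*(-1/7329) = -40830/(-4513/18944 - 23195/20544) - 779/349 = -40830/(-8314393/6081024) - 779/349 = -40830*(-6081024/8314393) - 779/349 = 248288209920/8314393 - 779/349 = 86646108349933/2901723157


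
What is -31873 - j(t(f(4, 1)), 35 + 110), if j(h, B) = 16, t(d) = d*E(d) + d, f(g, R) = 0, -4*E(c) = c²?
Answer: -31889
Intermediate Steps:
E(c) = -c²/4
t(d) = d - d³/4 (t(d) = d*(-d²/4) + d = -d³/4 + d = d - d³/4)
-31873 - j(t(f(4, 1)), 35 + 110) = -31873 - 1*16 = -31873 - 16 = -31889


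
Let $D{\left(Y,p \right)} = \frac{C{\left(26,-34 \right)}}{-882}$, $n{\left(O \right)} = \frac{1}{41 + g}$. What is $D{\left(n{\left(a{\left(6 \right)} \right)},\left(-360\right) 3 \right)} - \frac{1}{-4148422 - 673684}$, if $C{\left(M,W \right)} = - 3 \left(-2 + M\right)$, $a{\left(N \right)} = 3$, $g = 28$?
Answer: $\frac{19288473}{236283194} \approx 0.081633$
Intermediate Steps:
$C{\left(M,W \right)} = 6 - 3 M$
$n{\left(O \right)} = \frac{1}{69}$ ($n{\left(O \right)} = \frac{1}{41 + 28} = \frac{1}{69}$)
$D{\left(Y,p \right)} = \frac{4}{49}$ ($D{\left(Y,p \right)} = \frac{6 - 78}{-882} = \left(6 - 78\right) \left(- \frac{1}{882}\right) = \left(-72\right) \left(- \frac{1}{882}\right) = \frac{4}{49}$)
$D{\left(n{\left(a{\left(6 \right)} \right)},\left(-360\right) 3 \right)} - \frac{1}{-4148422 - 673684} = \frac{4}{49} - \frac{1}{-4148422 - 673684} = \frac{4}{49} - \frac{1}{-4822106} = \frac{4}{49} - - \frac{1}{4822106} = \frac{4}{49} + \frac{1}{4822106} = \frac{19288473}{236283194}$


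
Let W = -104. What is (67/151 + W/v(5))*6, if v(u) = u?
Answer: -92214/755 ≈ -122.14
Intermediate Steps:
(67/151 + W/v(5))*6 = (67/151 - 104/5)*6 = -15369/755*6 = -92214/755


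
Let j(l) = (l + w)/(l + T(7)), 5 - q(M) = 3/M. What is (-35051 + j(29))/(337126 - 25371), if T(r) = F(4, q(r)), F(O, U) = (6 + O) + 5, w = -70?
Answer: -308457/2743444 ≈ -0.11243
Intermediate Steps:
q(M) = 5 - 3/M
F(O, U) = 11 + O
T(r) = 15 (T(r) = 11 + 4 = 15)
j(l) = (-70 + l)/(15 + l) (j(l) = (l - 70)/(l + 15) = (-70 + l)/(15 + l))
(-35051 + j(29))/(337126 - 25371) = (-35051 + (-70 + 29)/(15 + 29))/(337126 - 25371) = (-35051 - 41/44)/311755 = (-35051 + (1/44)*(-41))*(1/311755) = (-35051 - 41/44)*(1/311755) = -1542285/44*1/311755 = -308457/2743444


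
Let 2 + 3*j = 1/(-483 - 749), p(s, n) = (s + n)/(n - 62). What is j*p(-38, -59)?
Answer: -239105/447216 ≈ -0.53465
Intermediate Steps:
p(s, n) = (n + s)/(-62 + n)
j = -2465/3696 (j = -⅔ + 1/(3*(-483 - 749)) = -⅔ + (⅓)/(-1232) = -⅔ + (⅓)*(-1/1232) = -⅔ - 1/3696 = -2465/3696 ≈ -0.66694)
j*p(-38, -59) = -2465*(-59 - 38)/(3696*(-62 - 59)) = -2465*(-97)/(3696*(-121)) = -(-2465)*(-97)/447216 = -2465/3696*97/121 = -239105/447216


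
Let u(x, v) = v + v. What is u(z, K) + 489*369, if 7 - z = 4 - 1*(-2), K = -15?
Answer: 180411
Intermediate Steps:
z = 1 (z = 7 - (4 - 1*(-2)) = 7 - (4 + 2) = 7 - 1*6 = 7 - 6 = 1)
u(x, v) = 2*v
u(z, K) + 489*369 = 2*(-15) + 489*369 = -30 + 180441 = 180411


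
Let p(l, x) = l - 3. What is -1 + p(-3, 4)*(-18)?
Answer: 107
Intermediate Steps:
p(l, x) = -3 + l
-1 + p(-3, 4)*(-18) = -1 + (-3 - 3)*(-18) = -1 - 6*(-18) = -1 + 108 = 107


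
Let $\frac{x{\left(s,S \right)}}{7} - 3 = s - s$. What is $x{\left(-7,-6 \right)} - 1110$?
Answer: $-1089$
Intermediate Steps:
$x{\left(s,S \right)} = 21$ ($x{\left(s,S \right)} = 21 + 7 \left(s - s\right) = 21 + 7 \cdot 0 = 21 + 0 = 21$)
$x{\left(-7,-6 \right)} - 1110 = 21 - 1110 = -1089$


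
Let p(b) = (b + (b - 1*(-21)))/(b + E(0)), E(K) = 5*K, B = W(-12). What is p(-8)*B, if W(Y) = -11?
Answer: 55/8 ≈ 6.8750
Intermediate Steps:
B = -11
p(b) = (21 + 2*b)/b (p(b) = (b + (b - 1*(-21)))/(b + 5*0) = (b + (b + 21))/(b + 0) = (b + (21 + b))/b = (21 + 2*b)/b)
p(-8)*B = (2 + 21/(-8))*(-11) = (2 + 21*(-⅛))*(-11) = (2 - 21/8)*(-11) = -5/8*(-11) = 55/8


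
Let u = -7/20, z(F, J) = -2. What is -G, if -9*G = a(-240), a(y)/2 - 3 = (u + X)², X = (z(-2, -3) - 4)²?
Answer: 509569/1800 ≈ 283.09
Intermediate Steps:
u = -7/20 (u = -7*1/20 = -7/20 ≈ -0.35000)
X = 36 (X = (-2 - 4)² = (-6)² = 36)
a(y) = 509569/200 (a(y) = 6 + 2*(-7/20 + 36)² = 6 + 2*(713/20)² = 6 + 2*(508369/400) = 6 + 508369/200 = 509569/200)
G = -509569/1800 (G = -⅑*509569/200 = -509569/1800 ≈ -283.09)
-G = -1*(-509569/1800) = 509569/1800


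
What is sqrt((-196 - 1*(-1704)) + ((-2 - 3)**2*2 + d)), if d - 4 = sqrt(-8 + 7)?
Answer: sqrt(1562 + I) ≈ 39.522 + 0.0126*I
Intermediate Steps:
d = 4 + I (d = 4 + sqrt(-8 + 7) = 4 + sqrt(-1) = 4 + I ≈ 4.0 + 1.0*I)
sqrt((-196 - 1*(-1704)) + ((-2 - 3)**2*2 + d)) = sqrt((-196 - 1*(-1704)) + ((-2 - 3)**2*2 + (4 + I))) = sqrt((-196 + 1704) + ((-5)**2*2 + (4 + I))) = sqrt(1508 + (25*2 + (4 + I))) = sqrt(1508 + (50 + (4 + I))) = sqrt(1508 + (54 + I)) = sqrt(1562 + I)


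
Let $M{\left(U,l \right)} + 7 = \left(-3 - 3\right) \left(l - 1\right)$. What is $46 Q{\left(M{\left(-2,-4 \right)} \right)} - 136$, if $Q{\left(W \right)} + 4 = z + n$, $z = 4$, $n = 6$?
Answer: $140$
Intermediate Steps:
$M{\left(U,l \right)} = -1 - 6 l$ ($M{\left(U,l \right)} = -7 + \left(-3 - 3\right) \left(l - 1\right) = -7 - 6 \left(-1 + l\right) = -7 - \left(-6 + 6 l\right) = -1 - 6 l$)
$Q{\left(W \right)} = 6$ ($Q{\left(W \right)} = -4 + \left(4 + 6\right) = -4 + 10 = 6$)
$46 Q{\left(M{\left(-2,-4 \right)} \right)} - 136 = 46 \cdot 6 - 136 = 276 - 136 = 140$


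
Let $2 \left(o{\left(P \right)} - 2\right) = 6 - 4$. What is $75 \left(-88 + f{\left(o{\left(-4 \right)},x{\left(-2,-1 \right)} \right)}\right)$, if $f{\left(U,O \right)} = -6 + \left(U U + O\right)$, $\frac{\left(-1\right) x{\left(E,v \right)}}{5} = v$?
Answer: $-6000$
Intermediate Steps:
$o{\left(P \right)} = 3$ ($o{\left(P \right)} = 2 + \frac{6 - 4}{2} = 2 + \frac{1}{2} \cdot 2 = 2 + 1 = 3$)
$x{\left(E,v \right)} = - 5 v$
$f{\left(U,O \right)} = -6 + O + U^{2}$ ($f{\left(U,O \right)} = -6 + \left(U^{2} + O\right) = -6 + \left(O + U^{2}\right) = -6 + O + U^{2}$)
$75 \left(-88 + f{\left(o{\left(-4 \right)},x{\left(-2,-1 \right)} \right)}\right) = 75 \left(-88 - \left(1 - 9\right)\right) = 75 \left(-88 + \left(-6 + 5 + 9\right)\right) = 75 \left(-88 + 8\right) = 75 \left(-80\right) = -6000$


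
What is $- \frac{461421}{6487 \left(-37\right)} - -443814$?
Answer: $\frac{106524253887}{240019} \approx 4.4382 \cdot 10^{5}$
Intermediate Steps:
$- \frac{461421}{6487 \left(-37\right)} - -443814 = - \frac{461421}{-240019} + 443814 = \left(-461421\right) \left(- \frac{1}{240019}\right) + 443814 = \frac{461421}{240019} + 443814 = \frac{106524253887}{240019}$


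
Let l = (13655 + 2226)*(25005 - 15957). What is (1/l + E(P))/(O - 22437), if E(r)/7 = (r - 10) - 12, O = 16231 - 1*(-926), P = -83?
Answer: 105613096679/758690000640 ≈ 0.13920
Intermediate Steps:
l = 143691288 (l = 15881*9048 = 143691288)
O = 17157 (O = 16231 + 926 = 17157)
E(r) = -154 + 7*r (E(r) = 7*((r - 10) - 12) = 7*((-10 + r) - 12) = 7*(-22 + r) = -154 + 7*r)
(1/l + E(P))/(O - 22437) = (1/143691288 + (-154 + 7*(-83)))/(17157 - 22437) = (1/143691288 + (-154 - 581))/(-5280) = (1/143691288 - 735)*(-1/5280) = -105613096679/143691288*(-1/5280) = 105613096679/758690000640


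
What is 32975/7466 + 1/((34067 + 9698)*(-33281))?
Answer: 48029504263409/10874549776690 ≈ 4.4167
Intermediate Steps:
32975/7466 + 1/((34067 + 9698)*(-33281)) = 32975*(1/7466) - 1/33281/43765 = 32975/7466 + (1/43765)*(-1/33281) = 32975/7466 - 1/1456542965 = 48029504263409/10874549776690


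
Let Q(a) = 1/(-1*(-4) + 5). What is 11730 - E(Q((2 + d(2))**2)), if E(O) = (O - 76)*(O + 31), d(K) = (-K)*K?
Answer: 1141370/81 ≈ 14091.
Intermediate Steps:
d(K) = -K**2
Q(a) = 1/9 (Q(a) = 1/(4 + 5) = 1/9)
E(O) = (-76 + O)*(31 + O)
11730 - E(Q((2 + d(2))**2)) = 11730 - (-2356 + (1/9)**2 - 45*1/9) = 11730 - (-2356 + 1/81 - 5) = 11730 - 1*(-191240/81) = 11730 + 191240/81 = 1141370/81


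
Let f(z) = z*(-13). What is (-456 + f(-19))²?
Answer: 43681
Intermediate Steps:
f(z) = -13*z
(-456 + f(-19))² = (-456 - 13*(-19))² = (-456 + 247)² = (-209)² = 43681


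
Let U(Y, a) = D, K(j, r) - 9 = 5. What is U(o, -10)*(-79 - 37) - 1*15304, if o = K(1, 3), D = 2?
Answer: -15536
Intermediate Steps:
K(j, r) = 14 (K(j, r) = 9 + 5 = 14)
o = 14
U(Y, a) = 2
U(o, -10)*(-79 - 37) - 1*15304 = 2*(-79 - 37) - 1*15304 = 2*(-116) - 15304 = -232 - 15304 = -15536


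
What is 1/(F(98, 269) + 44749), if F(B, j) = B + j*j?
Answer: 1/117208 ≈ 8.5318e-6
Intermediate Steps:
F(B, j) = B + j²
1/(F(98, 269) + 44749) = 1/((98 + 269²) + 44749) = 1/((98 + 72361) + 44749) = 1/(72459 + 44749) = 1/117208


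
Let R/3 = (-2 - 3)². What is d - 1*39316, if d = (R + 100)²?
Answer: -8691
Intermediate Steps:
R = 75 (R = 3*(-2 - 3)² = 3*(-5)² = 3*25 = 75)
d = 30625 (d = (75 + 100)² = 175² = 30625)
d - 1*39316 = 30625 - 1*39316 = 30625 - 39316 = -8691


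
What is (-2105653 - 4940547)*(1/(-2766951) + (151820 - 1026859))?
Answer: 17060189232297358000/2766951 ≈ 6.1657e+12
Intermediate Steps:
(-2105653 - 4940547)*(1/(-2766951) + (151820 - 1026859)) = -7046200*(-1/2766951 - 875039) = -7046200*(-2421190036090/2766951) = 17060189232297358000/2766951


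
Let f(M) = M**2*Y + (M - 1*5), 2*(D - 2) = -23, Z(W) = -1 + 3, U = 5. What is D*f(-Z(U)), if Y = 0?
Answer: 133/2 ≈ 66.500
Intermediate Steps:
Z(W) = 2
D = -19/2 (D = 2 + (1/2)*(-23) = 2 - 23/2 = -19/2 ≈ -9.5000)
f(M) = -5 + M (f(M) = M**2*0 + (M - 1*5) = 0 + (M - 5) = 0 + (-5 + M) = -5 + M)
D*f(-Z(U)) = -19*(-5 - 1*2)/2 = -19*(-5 - 2)/2 = -19/2*(-7) = 133/2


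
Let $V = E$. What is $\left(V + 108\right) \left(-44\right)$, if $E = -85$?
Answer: $-1012$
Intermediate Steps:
$V = -85$
$\left(V + 108\right) \left(-44\right) = \left(-85 + 108\right) \left(-44\right) = 23 \left(-44\right) = -1012$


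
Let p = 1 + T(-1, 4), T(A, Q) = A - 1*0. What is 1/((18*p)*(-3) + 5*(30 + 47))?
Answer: 1/385 ≈ 0.0025974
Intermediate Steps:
T(A, Q) = A (T(A, Q) = A + 0 = A)
p = 0 (p = 1 - 1 = 0)
1/((18*p)*(-3) + 5*(30 + 47)) = 1/((18*0)*(-3) + 5*(30 + 47)) = 1/(0*(-3) + 5*77) = 1/(0 + 385) = 1/385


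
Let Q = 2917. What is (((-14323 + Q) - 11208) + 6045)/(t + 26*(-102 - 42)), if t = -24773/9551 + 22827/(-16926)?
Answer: 42516639438/9617352613 ≈ 4.4208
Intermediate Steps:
t = -30348975/7698106 (t = -24773*1/9551 + 22827*(-1/16926) = -24773/9551 - 1087/806 = -30348975/7698106 ≈ -3.9424)
(((-14323 + Q) - 11208) + 6045)/(t + 26*(-102 - 42)) = (((-14323 + 2917) - 11208) + 6045)/(-30348975/7698106 + 26*(-102 - 42)) = ((-11406 - 11208) + 6045)/(-30348975/7698106 + 26*(-144)) = (-22614 + 6045)/(-30348975/7698106 - 3744) = -16569/(-28852057839/7698106) = -16569*(-7698106/28852057839) = 42516639438/9617352613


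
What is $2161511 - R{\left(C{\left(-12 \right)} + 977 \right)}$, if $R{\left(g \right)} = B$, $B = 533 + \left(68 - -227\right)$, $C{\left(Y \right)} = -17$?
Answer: $2160683$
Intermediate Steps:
$B = 828$ ($B = 533 + \left(68 + 227\right) = 533 + 295 = 828$)
$R{\left(g \right)} = 828$
$2161511 - R{\left(C{\left(-12 \right)} + 977 \right)} = 2161511 - 828 = 2160683$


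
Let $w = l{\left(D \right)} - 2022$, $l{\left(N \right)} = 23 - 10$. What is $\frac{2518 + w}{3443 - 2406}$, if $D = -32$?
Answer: $\frac{509}{1037} \approx 0.49084$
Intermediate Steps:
$l{\left(N \right)} = 13$ ($l{\left(N \right)} = 23 - 10 = 13$)
$w = -2009$ ($w = 13 - 2022 = -2009$)
$\frac{2518 + w}{3443 - 2406} = \frac{2518 - 2009}{3443 - 2406} = \frac{509}{1037}$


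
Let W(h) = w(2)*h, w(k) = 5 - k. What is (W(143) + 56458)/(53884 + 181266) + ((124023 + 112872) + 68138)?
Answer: 71728566837/235150 ≈ 3.0503e+5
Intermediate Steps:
W(h) = 3*h (W(h) = (5 - 1*2)*h = (5 - 2)*h = 3*h)
(W(143) + 56458)/(53884 + 181266) + ((124023 + 112872) + 68138) = (3*143 + 56458)/(53884 + 181266) + ((124023 + 112872) + 68138) = (429 + 56458)/235150 + (236895 + 68138) = 56887*(1/235150) + 305033 = 56887/235150 + 305033 = 71728566837/235150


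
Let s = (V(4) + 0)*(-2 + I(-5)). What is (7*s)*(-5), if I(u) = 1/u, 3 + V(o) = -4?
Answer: -539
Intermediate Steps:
V(o) = -7 (V(o) = -3 - 4 = -7)
I(u) = 1/u
s = 77/5 (s = (-7 + 0)*(-2 + 1/(-5)) = -7*(-2 - ⅕) = -7*(-11/5) = 77/5 ≈ 15.400)
(7*s)*(-5) = (7*(77/5))*(-5) = (539/5)*(-5) = -539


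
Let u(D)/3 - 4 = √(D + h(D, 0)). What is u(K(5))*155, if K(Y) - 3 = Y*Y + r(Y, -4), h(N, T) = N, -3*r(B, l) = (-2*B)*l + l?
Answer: 1860 + 1860*√2 ≈ 4490.4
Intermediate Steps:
r(B, l) = -l/3 + 2*B*l/3 (r(B, l) = -((-2*B)*l + l)/3 = -(-2*B*l + l)/3 = -(l - 2*B*l)/3 = -l/3 + 2*B*l/3)
K(Y) = 13/3 + Y² - 8*Y/3 (K(Y) = 3 + (Y*Y + (⅓)*(-4)*(-1 + 2*Y)) = 3 + (Y² + (4/3 - 8*Y/3)) = 3 + (4/3 + Y² - 8*Y/3) = 13/3 + Y² - 8*Y/3)
u(D) = 12 + 3*√2*√D (u(D) = 12 + 3*√(D + D) = 12 + 3*√(2*D) = 12 + 3*(√2*√D) = 12 + 3*√2*√D)
u(K(5))*155 = (12 + 3*√2*√(13/3 + 5² - 8/3*5))*155 = (12 + 3*√2*√(13/3 + 25 - 40/3))*155 = (12 + 3*√2*√16)*155 = (12 + 3*√2*4)*155 = (12 + 12*√2)*155 = 1860 + 1860*√2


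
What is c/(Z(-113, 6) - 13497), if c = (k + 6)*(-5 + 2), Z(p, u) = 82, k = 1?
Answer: 21/13415 ≈ 0.0015654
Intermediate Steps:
c = -21 (c = (1 + 6)*(-5 + 2) = 7*(-3) = -21)
c/(Z(-113, 6) - 13497) = -21/(82 - 13497) = -21/(-13415) = -1/13415*(-21) = 21/13415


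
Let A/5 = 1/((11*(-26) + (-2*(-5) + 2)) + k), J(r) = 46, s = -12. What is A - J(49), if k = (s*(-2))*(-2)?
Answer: -14817/322 ≈ -46.016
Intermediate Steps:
k = -48 (k = -12*(-2)*(-2) = 24*(-2) = -48)
A = -5/322 (A = 5/((11*(-26) + (-2*(-5) + 2)) - 48) = 5/((-286 + (10 + 2)) - 48) = 5/((-286 + 12) - 48) = 5/(-274 - 48) = 5/(-322) = 5*(-1/322) = -5/322 ≈ -0.015528)
A - J(49) = -5/322 - 1*46 = -5/322 - 46 = -14817/322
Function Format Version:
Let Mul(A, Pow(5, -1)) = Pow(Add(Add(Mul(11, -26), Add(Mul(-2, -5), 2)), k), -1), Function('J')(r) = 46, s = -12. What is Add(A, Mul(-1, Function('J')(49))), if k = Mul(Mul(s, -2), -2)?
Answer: Rational(-14817, 322) ≈ -46.016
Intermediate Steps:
k = -48 (k = Mul(Mul(-12, -2), -2) = Mul(24, -2) = -48)
A = Rational(-5, 322) (A = Mul(5, Pow(Add(Add(Mul(11, -26), Add(Mul(-2, -5), 2)), -48), -1)) = Mul(5, Pow(Add(Add(-286, Add(10, 2)), -48), -1)) = Mul(5, Pow(Add(Add(-286, 12), -48), -1)) = Mul(5, Pow(Add(-274, -48), -1)) = Mul(5, Pow(-322, -1)) = Mul(5, Rational(-1, 322)) = Rational(-5, 322) ≈ -0.015528)
Add(A, Mul(-1, Function('J')(49))) = Add(Rational(-5, 322), Mul(-1, 46)) = Add(Rational(-5, 322), -46) = Rational(-14817, 322)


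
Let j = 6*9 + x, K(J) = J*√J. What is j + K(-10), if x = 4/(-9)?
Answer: 482/9 - 10*I*√10 ≈ 53.556 - 31.623*I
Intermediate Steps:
x = -4/9 (x = 4*(-⅑) = -4/9 ≈ -0.44444)
K(J) = J^(3/2)
j = 482/9 (j = 6*9 - 4/9 = 54 - 4/9 = 482/9 ≈ 53.556)
j + K(-10) = 482/9 + (-10)^(3/2) = 482/9 - 10*I*√10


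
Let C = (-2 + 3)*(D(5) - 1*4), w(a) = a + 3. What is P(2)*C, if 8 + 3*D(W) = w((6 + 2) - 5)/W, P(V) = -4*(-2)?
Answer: -752/15 ≈ -50.133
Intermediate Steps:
w(a) = 3 + a
P(V) = 8
D(W) = -8/3 + 2/W (D(W) = -8/3 + ((3 + ((6 + 2) - 5))/W)/3 = -8/3 + ((3 + (8 - 5))/W)/3 = -8/3 + ((3 + 3)/W)/3 = -8/3 + (6/W)/3 = -8/3 + 2/W)
C = -94/15 (C = (-2 + 3)*((-8/3 + 2/5) - 1*4) = 1*((-8/3 + 2*(1/5)) - 4) = 1*((-8/3 + 2/5) - 4) = 1*(-34/15 - 4) = 1*(-94/15) = -94/15 ≈ -6.2667)
P(2)*C = 8*(-94/15) = -752/15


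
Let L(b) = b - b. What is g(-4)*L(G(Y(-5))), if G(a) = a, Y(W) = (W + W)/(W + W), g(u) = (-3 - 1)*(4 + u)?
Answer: 0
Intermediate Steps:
g(u) = -16 - 4*u (g(u) = -4*(4 + u) = -16 - 4*u)
Y(W) = 1 (Y(W) = (2*W)/((2*W)) = (2*W)*(1/(2*W)) = 1)
L(b) = 0
g(-4)*L(G(Y(-5))) = (-16 - 4*(-4))*0 = (-16 + 16)*0 = 0*0 = 0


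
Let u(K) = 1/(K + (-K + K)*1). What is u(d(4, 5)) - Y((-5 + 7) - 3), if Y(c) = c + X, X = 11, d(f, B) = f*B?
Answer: -199/20 ≈ -9.9500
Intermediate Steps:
d(f, B) = B*f
u(K) = 1/K (u(K) = 1/(K + 0*1) = 1/(K + 0) = 1/K)
Y(c) = 11 + c (Y(c) = c + 11 = 11 + c)
u(d(4, 5)) - Y((-5 + 7) - 3) = 1/(5*4) - (11 + ((-5 + 7) - 3)) = 1/20 - (11 + (2 - 3)) = 1/20 - (11 - 1) = 1/20 - 1*10 = 1/20 - 10 = -199/20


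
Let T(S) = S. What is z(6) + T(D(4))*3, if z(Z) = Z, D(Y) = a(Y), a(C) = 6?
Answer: 24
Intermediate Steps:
D(Y) = 6
z(6) + T(D(4))*3 = 6 + 6*3 = 6 + 18 = 24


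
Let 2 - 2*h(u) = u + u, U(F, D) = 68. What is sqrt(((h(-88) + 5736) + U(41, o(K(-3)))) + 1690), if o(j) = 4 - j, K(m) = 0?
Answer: sqrt(7583) ≈ 87.080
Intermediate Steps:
h(u) = 1 - u (h(u) = 1 - (u + u)/2 = 1 - u)
sqrt(((h(-88) + 5736) + U(41, o(K(-3)))) + 1690) = sqrt((((1 - 1*(-88)) + 5736) + 68) + 1690) = sqrt((((1 + 88) + 5736) + 68) + 1690) = sqrt(((89 + 5736) + 68) + 1690) = sqrt((5825 + 68) + 1690) = sqrt(5893 + 1690) = sqrt(7583)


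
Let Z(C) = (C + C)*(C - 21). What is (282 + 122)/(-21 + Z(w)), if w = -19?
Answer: 404/1499 ≈ 0.26951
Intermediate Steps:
Z(C) = 2*C*(-21 + C) (Z(C) = (2*C)*(-21 + C) = 2*C*(-21 + C))
(282 + 122)/(-21 + Z(w)) = (282 + 122)/(-21 + 2*(-19)*(-21 - 19)) = 404/(-21 + 2*(-19)*(-40)) = 404/(-21 + 1520) = 404/1499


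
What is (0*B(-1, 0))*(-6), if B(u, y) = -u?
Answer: 0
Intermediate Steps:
(0*B(-1, 0))*(-6) = (0*(-1*(-1)))*(-6) = (0*1)*(-6) = 0*(-6) = 0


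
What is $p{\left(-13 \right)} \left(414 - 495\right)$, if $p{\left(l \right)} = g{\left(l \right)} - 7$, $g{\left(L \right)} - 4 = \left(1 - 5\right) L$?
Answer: $-3969$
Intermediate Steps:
$g{\left(L \right)} = 4 - 4 L$ ($g{\left(L \right)} = 4 + \left(1 - 5\right) L = 4 - 4 L$)
$p{\left(l \right)} = -3 - 4 l$ ($p{\left(l \right)} = \left(4 - 4 l\right) - 7 = -3 - 4 l$)
$p{\left(-13 \right)} \left(414 - 495\right) = \left(-3 - -52\right) \left(414 - 495\right) = \left(-3 + 52\right) \left(-81\right) = 49 \left(-81\right) = -3969$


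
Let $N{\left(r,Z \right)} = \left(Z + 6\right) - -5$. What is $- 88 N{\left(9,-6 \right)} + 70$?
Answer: $-370$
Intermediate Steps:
$N{\left(r,Z \right)} = 11 + Z$ ($N{\left(r,Z \right)} = \left(6 + Z\right) + 5 = 11 + Z$)
$- 88 N{\left(9,-6 \right)} + 70 = - 88 \left(11 - 6\right) + 70 = \left(-88\right) 5 + 70 = -440 + 70 = -370$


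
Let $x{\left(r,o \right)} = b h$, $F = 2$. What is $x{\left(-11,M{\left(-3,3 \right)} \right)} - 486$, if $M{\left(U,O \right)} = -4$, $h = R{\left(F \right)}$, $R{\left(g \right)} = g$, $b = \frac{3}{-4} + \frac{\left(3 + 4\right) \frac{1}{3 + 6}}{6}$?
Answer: $- \frac{26311}{54} \approx -487.24$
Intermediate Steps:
$b = - \frac{67}{108}$ ($b = 3 \left(- \frac{1}{4}\right) + \frac{7}{9} \cdot \frac{1}{6} = - \frac{3}{4} + 7 \cdot \frac{1}{9} \cdot \frac{1}{6} = - \frac{3}{4} + \frac{7}{9} \cdot \frac{1}{6} = - \frac{3}{4} + \frac{7}{54} = - \frac{67}{108} \approx -0.62037$)
$h = 2$
$x{\left(r,o \right)} = - \frac{67}{54}$ ($x{\left(r,o \right)} = \left(- \frac{67}{108}\right) 2 = - \frac{67}{54}$)
$x{\left(-11,M{\left(-3,3 \right)} \right)} - 486 = - \frac{67}{54} - 486 = - \frac{26311}{54}$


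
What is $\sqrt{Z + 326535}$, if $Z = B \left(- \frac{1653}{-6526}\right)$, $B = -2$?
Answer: $\frac{2 \sqrt{869166983919}}{3263} \approx 571.43$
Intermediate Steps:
$Z = - \frac{1653}{3263}$ ($Z = - 2 \left(- \frac{1653}{-6526}\right) = - 2 \left(\left(-1653\right) \left(- \frac{1}{6526}\right)\right) = \left(-2\right) \frac{1653}{6526} = - \frac{1653}{3263} \approx -0.50659$)
$\sqrt{Z + 326535} = \sqrt{- \frac{1653}{3263} + 326535} = \sqrt{\frac{1065482052}{3263}} = \frac{2 \sqrt{869166983919}}{3263}$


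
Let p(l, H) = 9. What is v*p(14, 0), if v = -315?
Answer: -2835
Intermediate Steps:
v*p(14, 0) = -315*9 = -2835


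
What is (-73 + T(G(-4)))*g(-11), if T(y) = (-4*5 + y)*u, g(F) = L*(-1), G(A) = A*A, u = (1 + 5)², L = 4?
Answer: 868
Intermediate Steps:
u = 36 (u = 6² = 36)
G(A) = A²
g(F) = -4 (g(F) = 4*(-1) = -4)
T(y) = -720 + 36*y (T(y) = (-4*5 + y)*36 = (-20 + y)*36 = -720 + 36*y)
(-73 + T(G(-4)))*g(-11) = (-73 + (-720 + 36*(-4)²))*(-4) = (-73 + (-720 + 36*16))*(-4) = (-73 + (-720 + 576))*(-4) = (-73 - 144)*(-4) = -217*(-4) = 868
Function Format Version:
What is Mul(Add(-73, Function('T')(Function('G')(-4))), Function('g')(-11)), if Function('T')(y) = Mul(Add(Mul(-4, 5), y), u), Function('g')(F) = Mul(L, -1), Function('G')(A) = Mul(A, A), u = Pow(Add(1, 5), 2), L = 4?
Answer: 868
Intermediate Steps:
u = 36 (u = Pow(6, 2) = 36)
Function('G')(A) = Pow(A, 2)
Function('g')(F) = -4 (Function('g')(F) = Mul(4, -1) = -4)
Function('T')(y) = Add(-720, Mul(36, y)) (Function('T')(y) = Mul(Add(Mul(-4, 5), y), 36) = Mul(Add(-20, y), 36) = Add(-720, Mul(36, y)))
Mul(Add(-73, Function('T')(Function('G')(-4))), Function('g')(-11)) = Mul(Add(-73, Add(-720, Mul(36, Pow(-4, 2)))), -4) = Mul(Add(-73, Add(-720, Mul(36, 16))), -4) = Mul(Add(-73, Add(-720, 576)), -4) = Mul(Add(-73, -144), -4) = Mul(-217, -4) = 868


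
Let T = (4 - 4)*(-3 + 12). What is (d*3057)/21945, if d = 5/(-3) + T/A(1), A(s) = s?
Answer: -1019/4389 ≈ -0.23217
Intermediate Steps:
T = 0 (T = 0*9 = 0)
d = -5/3 (d = 5/(-3) + 0/1 = 5*(-⅓) + 0*1 = -5/3 + 0 = -5/3 ≈ -1.6667)
(d*3057)/21945 = -5/3*3057/21945 = -5095*1/21945 = -1019/4389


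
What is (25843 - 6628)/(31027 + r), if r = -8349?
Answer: 19215/22678 ≈ 0.84730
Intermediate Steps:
(25843 - 6628)/(31027 + r) = (25843 - 6628)/(31027 - 8349) = 19215/22678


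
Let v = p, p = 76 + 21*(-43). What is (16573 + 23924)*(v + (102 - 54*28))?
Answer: -90591789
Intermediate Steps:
p = -827 (p = 76 - 903 = -827)
v = -827
(16573 + 23924)*(v + (102 - 54*28)) = (16573 + 23924)*(-827 + (102 - 54*28)) = 40497*(-827 + (102 - 1512)) = 40497*(-827 - 1410) = 40497*(-2237) = -90591789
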